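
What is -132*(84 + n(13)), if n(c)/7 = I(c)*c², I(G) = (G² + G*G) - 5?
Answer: -52011036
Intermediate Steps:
I(G) = -5 + 2*G² (I(G) = (G² + G²) - 5 = 2*G² - 5 = -5 + 2*G²)
n(c) = 7*c²*(-5 + 2*c²) (n(c) = 7*((-5 + 2*c²)*c²) = 7*(c²*(-5 + 2*c²)) = 7*c²*(-5 + 2*c²))
-132*(84 + n(13)) = -132*(84 + 13²*(-35 + 14*13²)) = -132*(84 + 169*(-35 + 14*169)) = -132*(84 + 169*(-35 + 2366)) = -132*(84 + 169*2331) = -132*(84 + 393939) = -132*394023 = -52011036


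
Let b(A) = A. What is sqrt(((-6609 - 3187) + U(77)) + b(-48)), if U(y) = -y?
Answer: I*sqrt(9921) ≈ 99.604*I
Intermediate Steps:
sqrt(((-6609 - 3187) + U(77)) + b(-48)) = sqrt(((-6609 - 3187) - 1*77) - 48) = sqrt((-9796 - 77) - 48) = sqrt(-9873 - 48) = sqrt(-9921) = I*sqrt(9921)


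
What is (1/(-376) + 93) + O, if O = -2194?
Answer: -789977/376 ≈ -2101.0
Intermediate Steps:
(1/(-376) + 93) + O = (1/(-376) + 93) - 2194 = (-1/376 + 93) - 2194 = 34967/376 - 2194 = -789977/376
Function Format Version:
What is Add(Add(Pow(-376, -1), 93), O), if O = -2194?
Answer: Rational(-789977, 376) ≈ -2101.0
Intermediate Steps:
Add(Add(Pow(-376, -1), 93), O) = Add(Add(Pow(-376, -1), 93), -2194) = Add(Add(Rational(-1, 376), 93), -2194) = Add(Rational(34967, 376), -2194) = Rational(-789977, 376)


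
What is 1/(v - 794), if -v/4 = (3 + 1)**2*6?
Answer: -1/1178 ≈ -0.00084890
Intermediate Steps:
v = -384 (v = -4*(3 + 1)**2*6 = -4*4**2*6 = -64*6 = -4*96 = -384)
1/(v - 794) = 1/(-384 - 794) = 1/(-1178) = -1/1178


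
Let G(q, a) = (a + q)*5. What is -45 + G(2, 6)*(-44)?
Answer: -1805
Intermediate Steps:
G(q, a) = 5*a + 5*q
-45 + G(2, 6)*(-44) = -45 + (5*6 + 5*2)*(-44) = -45 + (30 + 10)*(-44) = -45 + 40*(-44) = -45 - 1760 = -1805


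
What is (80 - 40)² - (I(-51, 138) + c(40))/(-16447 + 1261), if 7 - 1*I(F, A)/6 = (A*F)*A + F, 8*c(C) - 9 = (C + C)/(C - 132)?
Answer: 5543075995/2794224 ≈ 1983.8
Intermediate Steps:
c(C) = 9/8 + C/(4*(-132 + C)) (c(C) = 9/8 + ((C + C)/(C - 132))/8 = 9/8 + ((2*C)/(-132 + C))/8 = 9/8 + (2*C/(-132 + C))/8 = 9/8 + C/(4*(-132 + C)))
I(F, A) = 42 - 6*F - 6*F*A² (I(F, A) = 42 - 6*((A*F)*A + F) = 42 - 6*(F*A² + F) = 42 - 6*(F + F*A²) = 42 + (-6*F - 6*F*A²) = 42 - 6*F - 6*F*A²)
(80 - 40)² - (I(-51, 138) + c(40))/(-16447 + 1261) = (80 - 40)² - ((42 - 6*(-51) - 6*(-51)*138²) + 11*(-108 + 40)/(8*(-132 + 40)))/(-16447 + 1261) = 40² - ((42 + 306 - 6*(-51)*19044) + (11/8)*(-68)/(-92))/(-15186) = 1600 - ((42 + 306 + 5827464) + (11/8)*(-1/92)*(-68))*(-1)/15186 = 1600 - (5827812 + 187/184)*(-1)/15186 = 1600 - 1072317595*(-1)/(184*15186) = 1600 - 1*(-1072317595/2794224) = 1600 + 1072317595/2794224 = 5543075995/2794224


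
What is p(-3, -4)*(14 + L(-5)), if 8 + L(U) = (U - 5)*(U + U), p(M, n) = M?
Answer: -318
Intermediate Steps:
L(U) = -8 + 2*U*(-5 + U) (L(U) = -8 + (U - 5)*(U + U) = -8 + (-5 + U)*(2*U) = -8 + 2*U*(-5 + U))
p(-3, -4)*(14 + L(-5)) = -3*(14 + (-8 - 10*(-5) + 2*(-5)²)) = -3*(14 + (-8 + 50 + 2*25)) = -3*(14 + (-8 + 50 + 50)) = -3*(14 + 92) = -3*106 = -318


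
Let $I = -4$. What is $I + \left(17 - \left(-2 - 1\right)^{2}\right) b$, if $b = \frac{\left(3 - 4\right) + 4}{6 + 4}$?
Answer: $- \frac{8}{5} \approx -1.6$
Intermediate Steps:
$b = \frac{3}{10}$ ($b = \frac{\left(3 - 4\right) + 4}{10} = \frac{-1 + 4}{10} = \frac{1}{10} \cdot 3 = \frac{3}{10} \approx 0.3$)
$I + \left(17 - \left(-2 - 1\right)^{2}\right) b = -4 + \left(17 - \left(-2 - 1\right)^{2}\right) \frac{3}{10} = -4 + \left(17 - \left(-3\right)^{2}\right) \frac{3}{10} = -4 + \left(17 - 9\right) \frac{3}{10} = -4 + 8 \cdot \frac{3}{10} = -4 + \frac{12}{5} = - \frac{8}{5}$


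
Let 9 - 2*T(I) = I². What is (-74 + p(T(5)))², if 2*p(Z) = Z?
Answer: 6084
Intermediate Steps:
T(I) = 9/2 - I²/2
p(Z) = Z/2
(-74 + p(T(5)))² = (-74 + (9/2 - ½*5²)/2)² = (-74 + (9/2 - ½*25)/2)² = (-74 + (9/2 - 25/2)/2)² = (-74 + (½)*(-8))² = (-74 - 4)² = (-78)² = 6084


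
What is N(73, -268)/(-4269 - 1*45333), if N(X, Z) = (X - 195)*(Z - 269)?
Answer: -10919/8267 ≈ -1.3208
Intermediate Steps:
N(X, Z) = (-269 + Z)*(-195 + X) (N(X, Z) = (-195 + X)*(-269 + Z) = (-269 + Z)*(-195 + X))
N(73, -268)/(-4269 - 1*45333) = (52455 - 269*73 - 195*(-268) + 73*(-268))/(-4269 - 1*45333) = (52455 - 19637 + 52260 - 19564)/(-4269 - 45333) = 65514/(-49602) = 65514*(-1/49602) = -10919/8267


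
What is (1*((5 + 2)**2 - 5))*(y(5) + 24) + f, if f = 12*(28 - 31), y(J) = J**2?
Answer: 2120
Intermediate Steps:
f = -36 (f = 12*(-3) = -36)
(1*((5 + 2)**2 - 5))*(y(5) + 24) + f = (1*((5 + 2)**2 - 5))*(5**2 + 24) - 36 = (1*(7**2 - 5))*(25 + 24) - 36 = (1*(49 - 5))*49 - 36 = (1*44)*49 - 36 = 44*49 - 36 = 2156 - 36 = 2120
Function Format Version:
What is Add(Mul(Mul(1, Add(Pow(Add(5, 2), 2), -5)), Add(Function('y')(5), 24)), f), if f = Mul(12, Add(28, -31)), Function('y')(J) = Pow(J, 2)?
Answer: 2120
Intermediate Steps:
f = -36 (f = Mul(12, -3) = -36)
Add(Mul(Mul(1, Add(Pow(Add(5, 2), 2), -5)), Add(Function('y')(5), 24)), f) = Add(Mul(Mul(1, Add(Pow(Add(5, 2), 2), -5)), Add(Pow(5, 2), 24)), -36) = Add(Mul(Mul(1, Add(Pow(7, 2), -5)), Add(25, 24)), -36) = Add(Mul(Mul(1, Add(49, -5)), 49), -36) = Add(Mul(Mul(1, 44), 49), -36) = Add(Mul(44, 49), -36) = Add(2156, -36) = 2120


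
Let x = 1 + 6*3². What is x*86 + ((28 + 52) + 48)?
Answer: 4858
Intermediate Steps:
x = 55 (x = 1 + 6*9 = 1 + 54 = 55)
x*86 + ((28 + 52) + 48) = 55*86 + ((28 + 52) + 48) = 4730 + (80 + 48) = 4730 + 128 = 4858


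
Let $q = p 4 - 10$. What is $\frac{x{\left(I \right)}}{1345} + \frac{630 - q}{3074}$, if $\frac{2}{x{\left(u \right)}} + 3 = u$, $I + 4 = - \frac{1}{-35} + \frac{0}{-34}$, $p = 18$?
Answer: $\frac{9309553}{50441266} \approx 0.18456$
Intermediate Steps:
$I = - \frac{139}{35}$ ($I = -4 + \left(- \frac{1}{-35} + \frac{0}{-34}\right) = -4 + \left(\left(-1\right) \left(- \frac{1}{35}\right) + 0 \left(- \frac{1}{34}\right)\right) = -4 + \left(\frac{1}{35} + 0\right) = -4 + \frac{1}{35} = - \frac{139}{35} \approx -3.9714$)
$q = 62$ ($q = 18 \cdot 4 - 10 = 72 - 10 = 62$)
$x{\left(u \right)} = \frac{2}{-3 + u}$
$\frac{x{\left(I \right)}}{1345} + \frac{630 - q}{3074} = \frac{2 \frac{1}{-3 - \frac{139}{35}}}{1345} + \frac{630 - 62}{3074} = \frac{2}{- \frac{244}{35}} \cdot \frac{1}{1345} + \left(630 - 62\right) \frac{1}{3074} = 2 \left(- \frac{35}{244}\right) \frac{1}{1345} + 568 \cdot \frac{1}{3074} = \left(- \frac{35}{122}\right) \frac{1}{1345} + \frac{284}{1537} = - \frac{7}{32818} + \frac{284}{1537} = \frac{9309553}{50441266}$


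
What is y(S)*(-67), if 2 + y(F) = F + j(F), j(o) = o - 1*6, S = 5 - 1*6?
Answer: 670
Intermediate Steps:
S = -1 (S = 5 - 6 = -1)
j(o) = -6 + o (j(o) = o - 6 = -6 + o)
y(F) = -8 + 2*F (y(F) = -2 + (F + (-6 + F)) = -2 + (-6 + 2*F) = -8 + 2*F)
y(S)*(-67) = (-8 + 2*(-1))*(-67) = (-8 - 2)*(-67) = -10*(-67) = 670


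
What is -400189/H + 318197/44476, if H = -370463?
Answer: 135679021175/16476712388 ≈ 8.2346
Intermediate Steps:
-400189/H + 318197/44476 = -400189/(-370463) + 318197/44476 = -400189*(-1/370463) + 318197*(1/44476) = 400189/370463 + 318197/44476 = 135679021175/16476712388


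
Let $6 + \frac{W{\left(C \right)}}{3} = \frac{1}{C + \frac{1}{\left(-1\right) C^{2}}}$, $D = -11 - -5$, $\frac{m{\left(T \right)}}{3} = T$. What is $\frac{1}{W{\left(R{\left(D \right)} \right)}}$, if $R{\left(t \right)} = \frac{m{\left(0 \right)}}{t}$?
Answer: $- \frac{1}{18} \approx -0.055556$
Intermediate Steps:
$m{\left(T \right)} = 3 T$
$D = -6$ ($D = -11 + 5 = -6$)
$R{\left(t \right)} = 0$ ($R{\left(t \right)} = \frac{3 \cdot 0}{t} = \frac{0}{t} = 0$)
$W{\left(C \right)} = -18 + \frac{3}{C - \frac{1}{C^{2}}}$ ($W{\left(C \right)} = -18 + \frac{3}{C + \frac{1}{\left(-1\right) C^{2}}} = -18 + \frac{3}{C - \frac{1}{C^{2}}}$)
$\frac{1}{W{\left(R{\left(D \right)} \right)}} = \frac{1}{3 \frac{1}{-1 + 0^{3}} \left(6 + 0^{2} - 6 \cdot 0^{3}\right)} = \frac{1}{3 \frac{1}{-1 + 0} \left(6 + 0 - 0\right)} = \frac{1}{3 \frac{1}{-1} \left(6 + 0 + 0\right)} = \frac{1}{3 \left(-1\right) 6} = \frac{1}{-18} = - \frac{1}{18}$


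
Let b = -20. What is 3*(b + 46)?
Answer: 78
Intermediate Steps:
3*(b + 46) = 3*(-20 + 46) = 3*26 = 78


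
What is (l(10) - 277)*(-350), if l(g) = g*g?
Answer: 61950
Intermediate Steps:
l(g) = g²
(l(10) - 277)*(-350) = (10² - 277)*(-350) = (100 - 277)*(-350) = -177*(-350) = 61950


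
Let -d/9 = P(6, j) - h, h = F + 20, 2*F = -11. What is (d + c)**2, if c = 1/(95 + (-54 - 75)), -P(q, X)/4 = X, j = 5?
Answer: 27857284/289 ≈ 96392.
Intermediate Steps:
F = -11/2 (F = (1/2)*(-11) = -11/2 ≈ -5.5000)
P(q, X) = -4*X
h = 29/2 (h = -11/2 + 20 = 29/2 ≈ 14.500)
c = -1/34 (c = 1/(95 - 129) = 1/(-34) = -1/34 ≈ -0.029412)
d = 621/2 (d = -9*(-4*5 - 1*29/2) = -9*(-20 - 29/2) = -9*(-69/2) = 621/2 ≈ 310.50)
(d + c)**2 = (621/2 - 1/34)**2 = (5278/17)**2 = 27857284/289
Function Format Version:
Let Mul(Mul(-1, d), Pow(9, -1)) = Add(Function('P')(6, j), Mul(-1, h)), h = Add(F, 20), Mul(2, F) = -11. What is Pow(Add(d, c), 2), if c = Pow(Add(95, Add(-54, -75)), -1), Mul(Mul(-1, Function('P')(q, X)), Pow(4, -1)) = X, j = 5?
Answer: Rational(27857284, 289) ≈ 96392.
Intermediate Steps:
F = Rational(-11, 2) (F = Mul(Rational(1, 2), -11) = Rational(-11, 2) ≈ -5.5000)
Function('P')(q, X) = Mul(-4, X)
h = Rational(29, 2) (h = Add(Rational(-11, 2), 20) = Rational(29, 2) ≈ 14.500)
c = Rational(-1, 34) (c = Pow(Add(95, -129), -1) = Pow(-34, -1) = Rational(-1, 34) ≈ -0.029412)
d = Rational(621, 2) (d = Mul(-9, Add(Mul(-4, 5), Mul(-1, Rational(29, 2)))) = Mul(-9, Add(-20, Rational(-29, 2))) = Mul(-9, Rational(-69, 2)) = Rational(621, 2) ≈ 310.50)
Pow(Add(d, c), 2) = Pow(Add(Rational(621, 2), Rational(-1, 34)), 2) = Pow(Rational(5278, 17), 2) = Rational(27857284, 289)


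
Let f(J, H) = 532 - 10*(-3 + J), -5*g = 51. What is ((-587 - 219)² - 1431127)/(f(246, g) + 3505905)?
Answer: -781491/3504007 ≈ -0.22303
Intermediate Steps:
g = -51/5 (g = -⅕*51 = -51/5 ≈ -10.200)
f(J, H) = 562 - 10*J (f(J, H) = 532 + (30 - 10*J) = 562 - 10*J)
((-587 - 219)² - 1431127)/(f(246, g) + 3505905) = ((-587 - 219)² - 1431127)/((562 - 10*246) + 3505905) = ((-806)² - 1431127)/((562 - 2460) + 3505905) = (649636 - 1431127)/(-1898 + 3505905) = -781491/3504007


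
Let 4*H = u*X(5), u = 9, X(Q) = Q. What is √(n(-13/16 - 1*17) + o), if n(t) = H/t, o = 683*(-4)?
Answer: 4*I*√61655/19 ≈ 52.275*I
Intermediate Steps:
o = -2732
H = 45/4 (H = (9*5)/4 = (¼)*45 = 45/4 ≈ 11.250)
n(t) = 45/(4*t)
√(n(-13/16 - 1*17) + o) = √(45/(4*(-13/16 - 1*17)) - 2732) = √(45/(4*(-13*1/16 - 17)) - 2732) = √(45/(4*(-13/16 - 17)) - 2732) = √(45/(4*(-285/16)) - 2732) = √((45/4)*(-16/285) - 2732) = √(-12/19 - 2732) = √(-51920/19) = 4*I*√61655/19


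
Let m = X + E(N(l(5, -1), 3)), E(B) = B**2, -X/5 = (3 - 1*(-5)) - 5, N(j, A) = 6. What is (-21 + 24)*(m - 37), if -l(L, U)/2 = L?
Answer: -48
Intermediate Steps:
l(L, U) = -2*L
X = -15 (X = -5*((3 - 1*(-5)) - 5) = -5*((3 + 5) - 5) = -5*(8 - 5) = -5*3 = -15)
m = 21 (m = -15 + 6**2 = -15 + 36 = 21)
(-21 + 24)*(m - 37) = (-21 + 24)*(21 - 37) = 3*(-16) = -48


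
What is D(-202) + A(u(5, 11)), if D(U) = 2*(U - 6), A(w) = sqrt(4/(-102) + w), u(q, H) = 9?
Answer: -416 + sqrt(23307)/51 ≈ -413.01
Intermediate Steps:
A(w) = sqrt(-2/51 + w) (A(w) = sqrt(4*(-1/102) + w) = sqrt(-2/51 + w))
D(U) = -12 + 2*U (D(U) = 2*(-6 + U) = -12 + 2*U)
D(-202) + A(u(5, 11)) = (-12 + 2*(-202)) + sqrt(-102 + 2601*9)/51 = (-12 - 404) + sqrt(-102 + 23409)/51 = -416 + sqrt(23307)/51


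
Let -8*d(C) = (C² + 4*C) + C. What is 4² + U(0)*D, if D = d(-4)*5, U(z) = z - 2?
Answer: 11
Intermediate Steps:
U(z) = -2 + z
d(C) = -5*C/8 - C²/8 (d(C) = -((C² + 4*C) + C)/8 = -(C² + 5*C)/8 = -5*C/8 - C²/8)
D = 5/2 (D = -⅛*(-4)*(5 - 4)*5 = -⅛*(-4)*1*5 = (½)*5 = 5/2 ≈ 2.5000)
4² + U(0)*D = 4² + (-2 + 0)*(5/2) = 16 - 2*5/2 = 16 - 5 = 11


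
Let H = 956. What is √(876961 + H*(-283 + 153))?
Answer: √752681 ≈ 867.57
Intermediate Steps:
√(876961 + H*(-283 + 153)) = √(876961 + 956*(-283 + 153)) = √(876961 + 956*(-130)) = √(876961 - 124280) = √752681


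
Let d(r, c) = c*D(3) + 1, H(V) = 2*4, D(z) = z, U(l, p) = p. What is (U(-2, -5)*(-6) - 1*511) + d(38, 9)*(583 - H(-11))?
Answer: 15619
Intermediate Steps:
H(V) = 8
d(r, c) = 1 + 3*c (d(r, c) = c*3 + 1 = 3*c + 1 = 1 + 3*c)
(U(-2, -5)*(-6) - 1*511) + d(38, 9)*(583 - H(-11)) = (-5*(-6) - 1*511) + (1 + 3*9)*(583 - 1*8) = (30 - 511) + (1 + 27)*(583 - 8) = -481 + 28*575 = -481 + 16100 = 15619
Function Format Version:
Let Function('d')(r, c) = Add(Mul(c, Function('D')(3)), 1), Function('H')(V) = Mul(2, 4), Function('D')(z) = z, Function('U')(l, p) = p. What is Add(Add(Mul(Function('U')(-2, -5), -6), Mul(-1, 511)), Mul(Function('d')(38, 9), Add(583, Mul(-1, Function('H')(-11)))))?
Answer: 15619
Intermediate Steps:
Function('H')(V) = 8
Function('d')(r, c) = Add(1, Mul(3, c)) (Function('d')(r, c) = Add(Mul(c, 3), 1) = Add(Mul(3, c), 1) = Add(1, Mul(3, c)))
Add(Add(Mul(Function('U')(-2, -5), -6), Mul(-1, 511)), Mul(Function('d')(38, 9), Add(583, Mul(-1, Function('H')(-11))))) = Add(Add(Mul(-5, -6), Mul(-1, 511)), Mul(Add(1, Mul(3, 9)), Add(583, Mul(-1, 8)))) = Add(Add(30, -511), Mul(Add(1, 27), Add(583, -8))) = Add(-481, Mul(28, 575)) = Add(-481, 16100) = 15619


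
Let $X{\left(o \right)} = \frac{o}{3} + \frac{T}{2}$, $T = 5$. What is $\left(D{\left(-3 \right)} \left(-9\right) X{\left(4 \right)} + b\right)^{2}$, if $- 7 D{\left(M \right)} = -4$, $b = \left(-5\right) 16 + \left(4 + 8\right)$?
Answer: $\frac{376996}{49} \approx 7693.8$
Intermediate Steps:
$b = -68$ ($b = -80 + 12 = -68$)
$X{\left(o \right)} = \frac{5}{2} + \frac{o}{3}$ ($X{\left(o \right)} = \frac{o}{3} + \frac{5}{2} = \frac{5}{2} + \frac{o}{3}$)
$D{\left(M \right)} = \frac{4}{7}$ ($D{\left(M \right)} = \left(- \frac{1}{7}\right) \left(-4\right) = \frac{4}{7}$)
$\left(D{\left(-3 \right)} \left(-9\right) X{\left(4 \right)} + b\right)^{2} = \left(\frac{4}{7} \left(-9\right) \left(\frac{5}{2} + \frac{1}{3} \cdot 4\right) - 68\right)^{2} = \left(- \frac{36 \left(\frac{5}{2} + \frac{4}{3}\right)}{7} - 68\right)^{2} = \left(\left(- \frac{36}{7}\right) \frac{23}{6} - 68\right)^{2} = \left(- \frac{138}{7} - 68\right)^{2} = \left(- \frac{614}{7}\right)^{2} = \frac{376996}{49}$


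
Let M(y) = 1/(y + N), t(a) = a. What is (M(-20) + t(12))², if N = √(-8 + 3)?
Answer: (5736*√5 + 56401*I)/(5*(8*√5 + 79*I)) ≈ 142.82 - 0.13196*I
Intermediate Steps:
N = I*√5 (N = √(-5) = I*√5 ≈ 2.2361*I)
M(y) = 1/(y + I*√5)
(M(-20) + t(12))² = (1/(-20 + I*√5) + 12)² = (12 + 1/(-20 + I*√5))²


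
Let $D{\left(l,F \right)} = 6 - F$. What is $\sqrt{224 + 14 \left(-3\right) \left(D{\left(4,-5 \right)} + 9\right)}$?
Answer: $2 i \sqrt{154} \approx 24.819 i$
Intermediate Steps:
$\sqrt{224 + 14 \left(-3\right) \left(D{\left(4,-5 \right)} + 9\right)} = \sqrt{224 + 14 \left(-3\right) \left(\left(6 - -5\right) + 9\right)} = \sqrt{224 - 42 \left(\left(6 + 5\right) + 9\right)} = \sqrt{224 - 42 \left(11 + 9\right)} = \sqrt{224 - 840} = \sqrt{-616} = 2 i \sqrt{154}$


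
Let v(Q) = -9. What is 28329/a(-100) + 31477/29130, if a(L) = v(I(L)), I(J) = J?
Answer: -30553351/9710 ≈ -3146.6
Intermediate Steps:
a(L) = -9
28329/a(-100) + 31477/29130 = 28329/(-9) + 31477/29130 = 28329*(-⅑) + 31477*(1/29130) = -9443/3 + 31477/29130 = -30553351/9710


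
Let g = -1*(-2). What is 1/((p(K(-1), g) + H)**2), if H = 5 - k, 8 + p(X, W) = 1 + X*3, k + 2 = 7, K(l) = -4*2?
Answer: 1/961 ≈ 0.0010406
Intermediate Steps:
K(l) = -8
k = 5 (k = -2 + 7 = 5)
g = 2
p(X, W) = -7 + 3*X (p(X, W) = -8 + (1 + X*3) = -8 + (1 + 3*X) = -7 + 3*X)
H = 0 (H = 5 - 1*5 = 5 - 5 = 0)
1/((p(K(-1), g) + H)**2) = 1/(((-7 + 3*(-8)) + 0)**2) = 1/(((-7 - 24) + 0)**2) = 1/((-31 + 0)**2) = 1/((-31)**2) = 1/961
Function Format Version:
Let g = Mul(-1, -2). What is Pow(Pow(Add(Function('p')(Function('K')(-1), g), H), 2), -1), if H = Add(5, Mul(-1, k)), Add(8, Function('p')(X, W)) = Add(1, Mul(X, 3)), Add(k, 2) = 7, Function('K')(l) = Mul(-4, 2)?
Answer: Rational(1, 961) ≈ 0.0010406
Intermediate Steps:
Function('K')(l) = -8
k = 5 (k = Add(-2, 7) = 5)
g = 2
Function('p')(X, W) = Add(-7, Mul(3, X)) (Function('p')(X, W) = Add(-8, Add(1, Mul(X, 3))) = Add(-8, Add(1, Mul(3, X))) = Add(-7, Mul(3, X)))
H = 0 (H = Add(5, Mul(-1, 5)) = Add(5, -5) = 0)
Pow(Pow(Add(Function('p')(Function('K')(-1), g), H), 2), -1) = Pow(Pow(Add(Add(-7, Mul(3, -8)), 0), 2), -1) = Pow(Pow(Add(Add(-7, -24), 0), 2), -1) = Pow(Pow(Add(-31, 0), 2), -1) = Pow(Pow(-31, 2), -1) = Pow(961, -1) = Rational(1, 961)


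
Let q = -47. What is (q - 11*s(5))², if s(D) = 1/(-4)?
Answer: 31329/16 ≈ 1958.1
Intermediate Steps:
s(D) = -¼ (s(D) = 1*(-¼) = -¼)
(q - 11*s(5))² = (-47 - 11*(-¼))² = (-47 + 11/4)² = (-177/4)² = 31329/16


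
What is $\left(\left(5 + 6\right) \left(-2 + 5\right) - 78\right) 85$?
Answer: $-3825$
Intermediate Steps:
$\left(\left(5 + 6\right) \left(-2 + 5\right) - 78\right) 85 = \left(11 \cdot 3 - 78\right) 85 = \left(33 - 78\right) 85 = \left(-45\right) 85 = -3825$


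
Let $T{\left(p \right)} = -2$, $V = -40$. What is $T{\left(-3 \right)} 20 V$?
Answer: $1600$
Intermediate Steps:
$T{\left(-3 \right)} 20 V = \left(-2\right) 20 \left(-40\right) = \left(-40\right) \left(-40\right) = 1600$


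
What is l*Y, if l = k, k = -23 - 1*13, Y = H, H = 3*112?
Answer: -12096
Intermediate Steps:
H = 336
Y = 336
k = -36 (k = -23 - 13 = -36)
l = -36
l*Y = -36*336 = -12096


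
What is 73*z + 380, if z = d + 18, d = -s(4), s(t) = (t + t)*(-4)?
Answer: 4030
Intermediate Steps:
s(t) = -8*t (s(t) = (2*t)*(-4) = -8*t)
d = 32 (d = -(-8)*4 = -1*(-32) = 32)
z = 50 (z = 32 + 18 = 50)
73*z + 380 = 73*50 + 380 = 3650 + 380 = 4030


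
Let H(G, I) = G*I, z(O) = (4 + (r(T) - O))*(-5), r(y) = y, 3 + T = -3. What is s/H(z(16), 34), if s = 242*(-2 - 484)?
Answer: -3267/85 ≈ -38.435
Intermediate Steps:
T = -6 (T = -3 - 3 = -6)
s = -117612 (s = 242*(-486) = -117612)
z(O) = 10 + 5*O (z(O) = (4 + (-6 - O))*(-5) = (-2 - O)*(-5) = 10 + 5*O)
s/H(z(16), 34) = -117612*1/(34*(10 + 5*16)) = -117612*1/(34*(10 + 80)) = -117612/(90*34) = -117612/3060 = -117612*1/3060 = -3267/85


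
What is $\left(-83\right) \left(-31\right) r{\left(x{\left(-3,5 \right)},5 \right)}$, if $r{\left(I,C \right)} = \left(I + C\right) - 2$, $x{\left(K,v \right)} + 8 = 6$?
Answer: $2573$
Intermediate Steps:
$x{\left(K,v \right)} = -2$ ($x{\left(K,v \right)} = -8 + 6 = -2$)
$r{\left(I,C \right)} = -2 + C + I$ ($r{\left(I,C \right)} = \left(C + I\right) - 2 = -2 + C + I$)
$\left(-83\right) \left(-31\right) r{\left(x{\left(-3,5 \right)},5 \right)} = \left(-83\right) \left(-31\right) \left(-2 + 5 - 2\right) = 2573 \cdot 1 = 2573$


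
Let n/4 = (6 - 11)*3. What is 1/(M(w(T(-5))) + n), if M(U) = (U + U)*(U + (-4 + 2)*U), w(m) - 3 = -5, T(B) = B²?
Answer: -1/68 ≈ -0.014706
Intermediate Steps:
w(m) = -2 (w(m) = 3 - 5 = -2)
n = -60 (n = 4*((6 - 11)*3) = 4*(-5*3) = 4*(-15) = -60)
M(U) = -2*U² (M(U) = (2*U)*(U - 2*U) = (2*U)*(-U) = -2*U²)
1/(M(w(T(-5))) + n) = 1/(-2*(-2)² - 60) = 1/(-2*4 - 60) = 1/(-8 - 60) = 1/(-68) = -1/68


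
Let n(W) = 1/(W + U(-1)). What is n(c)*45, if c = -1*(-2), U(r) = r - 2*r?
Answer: 15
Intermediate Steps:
U(r) = -r
c = 2
n(W) = 1/(1 + W) (n(W) = 1/(W - 1*(-1)) = 1/(W + 1) = 1/(1 + W))
n(c)*45 = 45/(1 + 2) = 45/3 = (⅓)*45 = 15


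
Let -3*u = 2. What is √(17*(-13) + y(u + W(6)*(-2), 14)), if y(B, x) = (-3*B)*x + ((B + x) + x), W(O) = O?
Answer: √2937/3 ≈ 18.065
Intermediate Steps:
u = -⅔ (u = -⅓*2 = -⅔ ≈ -0.66667)
y(B, x) = B + 2*x - 3*B*x (y(B, x) = -3*B*x + (B + 2*x) = B + 2*x - 3*B*x)
√(17*(-13) + y(u + W(6)*(-2), 14)) = √(17*(-13) + ((-⅔ + 6*(-2)) + 2*14 - 3*(-⅔ + 6*(-2))*14)) = √(-221 + ((-⅔ - 12) + 28 - 3*(-⅔ - 12)*14)) = √(-221 + (-38/3 + 28 - 3*(-38/3)*14)) = √(-221 + (-38/3 + 28 + 532)) = √(-221 + 1642/3) = √(979/3) = √2937/3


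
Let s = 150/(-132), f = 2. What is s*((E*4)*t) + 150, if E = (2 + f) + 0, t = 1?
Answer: 1450/11 ≈ 131.82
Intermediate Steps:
s = -25/22 (s = 150*(-1/132) = -25/22 ≈ -1.1364)
E = 4 (E = (2 + 2) + 0 = 4 + 0 = 4)
s*((E*4)*t) + 150 = -25*4*4/22 + 150 = -200/11 + 150 = 1450/11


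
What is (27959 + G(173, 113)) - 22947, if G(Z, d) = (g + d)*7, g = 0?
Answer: 5803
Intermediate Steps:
G(Z, d) = 7*d (G(Z, d) = (0 + d)*7 = d*7 = 7*d)
(27959 + G(173, 113)) - 22947 = (27959 + 7*113) - 22947 = (27959 + 791) - 22947 = 28750 - 22947 = 5803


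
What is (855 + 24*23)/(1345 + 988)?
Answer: 1407/2333 ≈ 0.60309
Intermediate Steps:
(855 + 24*23)/(1345 + 988) = (855 + 552)/2333 = 1407*(1/2333) = 1407/2333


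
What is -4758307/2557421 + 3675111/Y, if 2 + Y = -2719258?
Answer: -7445959980517/2318097542820 ≈ -3.2121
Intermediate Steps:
Y = -2719260 (Y = -2 - 2719258 = -2719260)
-4758307/2557421 + 3675111/Y = -4758307/2557421 + 3675111/(-2719260) = -4758307*1/2557421 + 3675111*(-1/2719260) = -4758307/2557421 - 1225037/906420 = -7445959980517/2318097542820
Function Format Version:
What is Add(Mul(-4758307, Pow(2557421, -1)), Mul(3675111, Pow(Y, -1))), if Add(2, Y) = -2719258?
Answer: Rational(-7445959980517, 2318097542820) ≈ -3.2121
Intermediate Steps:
Y = -2719260 (Y = Add(-2, -2719258) = -2719260)
Add(Mul(-4758307, Pow(2557421, -1)), Mul(3675111, Pow(Y, -1))) = Add(Mul(-4758307, Pow(2557421, -1)), Mul(3675111, Pow(-2719260, -1))) = Add(Mul(-4758307, Rational(1, 2557421)), Mul(3675111, Rational(-1, 2719260))) = Add(Rational(-4758307, 2557421), Rational(-1225037, 906420)) = Rational(-7445959980517, 2318097542820)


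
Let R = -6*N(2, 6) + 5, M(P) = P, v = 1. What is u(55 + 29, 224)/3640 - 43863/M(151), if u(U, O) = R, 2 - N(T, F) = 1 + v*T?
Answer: -159659659/549640 ≈ -290.48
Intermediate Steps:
N(T, F) = 1 - T (N(T, F) = 2 - (1 + 1*T) = 2 - (1 + T) = 2 + (-1 - T) = 1 - T)
R = 11 (R = -6*(1 - 1*2) + 5 = -6*(1 - 2) + 5 = -6*(-1) + 5 = 6 + 5 = 11)
u(U, O) = 11
u(55 + 29, 224)/3640 - 43863/M(151) = 11/3640 - 43863/151 = -159659659/549640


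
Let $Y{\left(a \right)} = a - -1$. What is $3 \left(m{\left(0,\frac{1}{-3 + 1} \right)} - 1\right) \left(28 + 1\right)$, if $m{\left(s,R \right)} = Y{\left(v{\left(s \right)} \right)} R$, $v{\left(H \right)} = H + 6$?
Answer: $- \frac{783}{2} \approx -391.5$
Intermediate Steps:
$v{\left(H \right)} = 6 + H$
$Y{\left(a \right)} = 1 + a$ ($Y{\left(a \right)} = a + 1 = 1 + a$)
$m{\left(s,R \right)} = R \left(7 + s\right)$ ($m{\left(s,R \right)} = \left(1 + \left(6 + s\right)\right) R = \left(7 + s\right) R = R \left(7 + s\right)$)
$3 \left(m{\left(0,\frac{1}{-3 + 1} \right)} - 1\right) \left(28 + 1\right) = 3 \left(\frac{7 + 0}{-3 + 1} - 1\right) \left(28 + 1\right) = 3 \left(\frac{1}{-2} \cdot 7 - 1\right) 29 = 3 \left(\left(- \frac{1}{2}\right) 7 - 1\right) 29 = 3 \left(- \frac{7}{2} - 1\right) 29 = 3 \left(- \frac{9}{2}\right) 29 = \left(- \frac{27}{2}\right) 29 = - \frac{783}{2}$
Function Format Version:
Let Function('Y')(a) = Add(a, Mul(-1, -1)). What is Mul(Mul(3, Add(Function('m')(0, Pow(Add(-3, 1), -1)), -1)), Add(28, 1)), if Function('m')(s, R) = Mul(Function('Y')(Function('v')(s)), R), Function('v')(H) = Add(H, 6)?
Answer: Rational(-783, 2) ≈ -391.50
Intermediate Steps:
Function('v')(H) = Add(6, H)
Function('Y')(a) = Add(1, a) (Function('Y')(a) = Add(a, 1) = Add(1, a))
Function('m')(s, R) = Mul(R, Add(7, s)) (Function('m')(s, R) = Mul(Add(1, Add(6, s)), R) = Mul(Add(7, s), R) = Mul(R, Add(7, s)))
Mul(Mul(3, Add(Function('m')(0, Pow(Add(-3, 1), -1)), -1)), Add(28, 1)) = Mul(Mul(3, Add(Mul(Pow(Add(-3, 1), -1), Add(7, 0)), -1)), Add(28, 1)) = Mul(Mul(3, Add(Mul(Pow(-2, -1), 7), -1)), 29) = Mul(Mul(3, Add(Mul(Rational(-1, 2), 7), -1)), 29) = Mul(Mul(3, Add(Rational(-7, 2), -1)), 29) = Mul(Mul(3, Rational(-9, 2)), 29) = Mul(Rational(-27, 2), 29) = Rational(-783, 2)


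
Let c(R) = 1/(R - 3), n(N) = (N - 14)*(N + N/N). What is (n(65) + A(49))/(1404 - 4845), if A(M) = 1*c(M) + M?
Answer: -157091/158286 ≈ -0.99245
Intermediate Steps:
n(N) = (1 + N)*(-14 + N) (n(N) = (-14 + N)*(N + 1) = (-14 + N)*(1 + N) = (1 + N)*(-14 + N))
c(R) = 1/(-3 + R)
A(M) = M + 1/(-3 + M) (A(M) = 1/(-3 + M) + M = M + 1/(-3 + M))
(n(65) + A(49))/(1404 - 4845) = ((-14 + 65² - 13*65) + (1 + 49*(-3 + 49))/(-3 + 49))/(1404 - 4845) = ((-14 + 4225 - 845) + (1 + 49*46)/46)/(-3441) = (3366 + (1 + 2254)/46)*(-1/3441) = (3366 + (1/46)*2255)*(-1/3441) = (3366 + 2255/46)*(-1/3441) = (157091/46)*(-1/3441) = -157091/158286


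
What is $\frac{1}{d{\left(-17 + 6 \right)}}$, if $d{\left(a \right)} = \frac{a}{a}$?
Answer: $1$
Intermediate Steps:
$d{\left(a \right)} = 1$
$\frac{1}{d{\left(-17 + 6 \right)}} = 1^{-1} = 1$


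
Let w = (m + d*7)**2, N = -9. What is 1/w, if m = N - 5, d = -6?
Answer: 1/3136 ≈ 0.00031888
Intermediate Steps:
m = -14 (m = -9 - 5 = -14)
w = 3136 (w = (-14 - 6*7)**2 = (-14 - 42)**2 = (-56)**2 = 3136)
1/w = 1/3136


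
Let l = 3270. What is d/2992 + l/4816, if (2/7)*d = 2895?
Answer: 7322745/1801184 ≈ 4.0655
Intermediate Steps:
d = 20265/2 (d = (7/2)*2895 = 20265/2 ≈ 10133.)
d/2992 + l/4816 = (20265/2)/2992 + 3270/4816 = (20265/2)*(1/2992) + 3270*(1/4816) = 20265/5984 + 1635/2408 = 7322745/1801184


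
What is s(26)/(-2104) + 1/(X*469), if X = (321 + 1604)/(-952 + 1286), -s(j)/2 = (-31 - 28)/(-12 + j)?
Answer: -6906789/1899543800 ≈ -0.0036360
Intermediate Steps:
s(j) = 118/(-12 + j) (s(j) = -2*(-31 - 28)/(-12 + j) = -(-118)/(-12 + j) = 118/(-12 + j))
X = 1925/334 ≈ 5.7635
s(26)/(-2104) + 1/(X*469) = (118/(-12 + 26))/(-2104) + 1/((1925/334)*469) = (118/14)*(-1/2104) + (334/1925)*(1/469) = (118*(1/14))*(-1/2104) + 334/902825 = (59/7)*(-1/2104) + 334/902825 = -59/14728 + 334/902825 = -6906789/1899543800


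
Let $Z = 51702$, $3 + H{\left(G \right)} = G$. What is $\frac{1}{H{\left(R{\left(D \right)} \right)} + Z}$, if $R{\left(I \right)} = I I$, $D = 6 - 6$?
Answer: $\frac{1}{51699} \approx 1.9343 \cdot 10^{-5}$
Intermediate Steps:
$D = 0$ ($D = 6 - 6 = 0$)
$R{\left(I \right)} = I^{2}$
$H{\left(G \right)} = -3 + G$
$\frac{1}{H{\left(R{\left(D \right)} \right)} + Z} = \frac{1}{\left(-3 + 0^{2}\right) + 51702} = \frac{1}{\left(-3 + 0\right) + 51702} = \frac{1}{-3 + 51702} = \frac{1}{51699}$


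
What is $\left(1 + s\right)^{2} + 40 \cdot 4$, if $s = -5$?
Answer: $176$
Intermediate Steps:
$\left(1 + s\right)^{2} + 40 \cdot 4 = \left(1 - 5\right)^{2} + 40 \cdot 4 = \left(-4\right)^{2} + 160 = 16 + 160 = 176$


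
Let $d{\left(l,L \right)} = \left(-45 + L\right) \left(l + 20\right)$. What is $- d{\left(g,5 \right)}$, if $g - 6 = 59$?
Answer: $3400$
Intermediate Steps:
$g = 65$ ($g = 6 + 59 = 65$)
$d{\left(l,L \right)} = \left(-45 + L\right) \left(20 + l\right)$
$- d{\left(g,5 \right)} = - (-900 - 2925 + 20 \cdot 5 + 5 \cdot 65) = - (-900 - 2925 + 100 + 325) = \left(-1\right) \left(-3400\right) = 3400$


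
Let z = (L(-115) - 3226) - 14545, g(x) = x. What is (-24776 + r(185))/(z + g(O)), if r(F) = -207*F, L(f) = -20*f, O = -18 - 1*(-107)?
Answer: 63071/15382 ≈ 4.1003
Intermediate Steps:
O = 89 (O = -18 + 107 = 89)
z = -15471 (z = (-20*(-115) - 3226) - 14545 = (2300 - 3226) - 14545 = -926 - 14545 = -15471)
(-24776 + r(185))/(z + g(O)) = (-24776 - 207*185)/(-15471 + 89) = (-24776 - 38295)/(-15382) = -63071*(-1/15382) = 63071/15382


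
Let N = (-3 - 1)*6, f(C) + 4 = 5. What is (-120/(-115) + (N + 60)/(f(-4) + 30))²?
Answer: 2471184/508369 ≈ 4.8610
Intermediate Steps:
f(C) = 1 (f(C) = -4 + 5 = 1)
N = -24 (N = -4*6 = -24)
(-120/(-115) + (N + 60)/(f(-4) + 30))² = (-120/(-115) + (-24 + 60)/(1 + 30))² = (-120*(-1/115) + 36/31)² = (24/23 + 36*(1/31))² = (24/23 + 36/31)² = (1572/713)² = 2471184/508369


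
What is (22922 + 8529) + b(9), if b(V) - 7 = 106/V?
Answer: 283228/9 ≈ 31470.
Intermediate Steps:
b(V) = 7 + 106/V
(22922 + 8529) + b(9) = (22922 + 8529) + (7 + 106/9) = 31451 + (7 + 106*(⅑)) = 31451 + (7 + 106/9) = 31451 + 169/9 = 283228/9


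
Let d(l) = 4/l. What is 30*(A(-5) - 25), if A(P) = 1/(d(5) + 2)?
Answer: -5175/7 ≈ -739.29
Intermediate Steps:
A(P) = 5/14 (A(P) = 1/(4/5 + 2) = 1/(4*(⅕) + 2) = 1/(⅘ + 2) = 1/(14/5) = 5/14)
30*(A(-5) - 25) = 30*(5/14 - 25) = 30*(-345/14) = -5175/7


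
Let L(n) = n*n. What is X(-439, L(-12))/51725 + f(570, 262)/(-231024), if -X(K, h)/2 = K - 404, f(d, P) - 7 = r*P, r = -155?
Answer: 2489696639/11949716400 ≈ 0.20835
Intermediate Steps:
f(d, P) = 7 - 155*P
L(n) = n**2
X(K, h) = 808 - 2*K (X(K, h) = -2*(K - 404) = -2*(-404 + K) = 808 - 2*K)
X(-439, L(-12))/51725 + f(570, 262)/(-231024) = (808 - 2*(-439))/51725 + (7 - 155*262)/(-231024) = (808 + 878)*(1/51725) + (7 - 40610)*(-1/231024) = 1686*(1/51725) - 40603*(-1/231024) = 1686/51725 + 40603/231024 = 2489696639/11949716400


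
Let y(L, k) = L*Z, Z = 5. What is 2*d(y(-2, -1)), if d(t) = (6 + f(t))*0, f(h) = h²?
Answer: 0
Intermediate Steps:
y(L, k) = 5*L (y(L, k) = L*5 = 5*L)
d(t) = 0 (d(t) = (6 + t²)*0 = 0)
2*d(y(-2, -1)) = 2*0 = 0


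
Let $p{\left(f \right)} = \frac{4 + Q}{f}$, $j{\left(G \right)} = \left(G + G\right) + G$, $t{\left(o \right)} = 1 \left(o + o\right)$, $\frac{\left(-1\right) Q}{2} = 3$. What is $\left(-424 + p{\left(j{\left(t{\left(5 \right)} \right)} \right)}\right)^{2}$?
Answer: $\frac{40462321}{225} \approx 1.7983 \cdot 10^{5}$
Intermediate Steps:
$Q = -6$ ($Q = \left(-2\right) 3 = -6$)
$t{\left(o \right)} = 2 o$ ($t{\left(o \right)} = 1 \cdot 2 o = 2 o$)
$j{\left(G \right)} = 3 G$ ($j{\left(G \right)} = 2 G + G = 3 G$)
$p{\left(f \right)} = - \frac{2}{f}$ ($p{\left(f \right)} = \frac{4 - 6}{f} = - \frac{2}{f}$)
$\left(-424 + p{\left(j{\left(t{\left(5 \right)} \right)} \right)}\right)^{2} = \left(-424 - \frac{2}{3 \cdot 2 \cdot 5}\right)^{2} = \left(-424 - \frac{2}{3 \cdot 10}\right)^{2} = \left(-424 - \frac{2}{30}\right)^{2} = \left(-424 - \frac{1}{15}\right)^{2} = \left(- \frac{6361}{15}\right)^{2} = \frac{40462321}{225}$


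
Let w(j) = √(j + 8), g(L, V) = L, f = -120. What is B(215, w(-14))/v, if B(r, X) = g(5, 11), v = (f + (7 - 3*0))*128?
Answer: -5/14464 ≈ -0.00034569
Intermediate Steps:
w(j) = √(8 + j)
v = -14464 (v = (-120 + (7 - 3*0))*128 = (-120 + (7 + 0))*128 = (-120 + 7)*128 = -113*128 = -14464)
B(r, X) = 5
B(215, w(-14))/v = 5/(-14464) = 5*(-1/14464) = -5/14464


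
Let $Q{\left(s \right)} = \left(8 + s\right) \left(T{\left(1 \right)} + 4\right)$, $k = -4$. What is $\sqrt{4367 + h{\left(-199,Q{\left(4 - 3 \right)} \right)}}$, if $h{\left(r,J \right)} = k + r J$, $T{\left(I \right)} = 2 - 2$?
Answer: $i \sqrt{2801} \approx 52.924 i$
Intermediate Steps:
$T{\left(I \right)} = 0$
$Q{\left(s \right)} = 32 + 4 s$ ($Q{\left(s \right)} = \left(8 + s\right) \left(0 + 4\right) = \left(8 + s\right) 4 = 32 + 4 s$)
$h{\left(r,J \right)} = -4 + J r$ ($h{\left(r,J \right)} = -4 + r J = -4 + J r$)
$\sqrt{4367 + h{\left(-199,Q{\left(4 - 3 \right)} \right)}} = \sqrt{4367 + \left(-4 + \left(32 + 4 \left(4 - 3\right)\right) \left(-199\right)\right)} = \sqrt{4367 + \left(-4 + \left(32 + 4 \cdot 1\right) \left(-199\right)\right)} = \sqrt{4367 + \left(-4 + \left(32 + 4\right) \left(-199\right)\right)} = \sqrt{4367 + \left(-4 + 36 \left(-199\right)\right)} = \sqrt{4367 - 7168} = \sqrt{-2801} = i \sqrt{2801}$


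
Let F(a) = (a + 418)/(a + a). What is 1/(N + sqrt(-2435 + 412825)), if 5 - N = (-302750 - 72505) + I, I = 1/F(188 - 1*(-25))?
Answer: 74706814027/28034346895146583 - 398161*sqrt(410390)/56068693790293166 ≈ 2.6603e-6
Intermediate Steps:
F(a) = (418 + a)/(2*a) (F(a) = (418 + a)/((2*a)) = (418 + a)*(1/(2*a)) = (418 + a)/(2*a))
I = 426/631 (I = 1/((418 + (188 - 1*(-25)))/(2*(188 - 1*(-25)))) = 1/((418 + (188 + 25))/(2*(188 + 25))) = 1/((1/2)*(418 + 213)/213) = 1/((1/2)*(1/213)*631) = 1/(631/426) = 426/631 ≈ 0.67512)
N = 236788634/631 (N = 5 - ((-302750 - 72505) + 426/631) = 5 - (-375255 + 426/631) = 5 - 1*(-236785479/631) = 5 + 236785479/631 = 236788634/631 ≈ 3.7526e+5)
1/(N + sqrt(-2435 + 412825)) = 1/(236788634/631 + sqrt(-2435 + 412825)) = 1/(236788634/631 + sqrt(410390))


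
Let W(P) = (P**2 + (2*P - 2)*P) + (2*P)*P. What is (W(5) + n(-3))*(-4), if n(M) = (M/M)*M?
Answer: -448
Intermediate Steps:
W(P) = 3*P**2 + P*(-2 + 2*P) (W(P) = (P**2 + (-2 + 2*P)*P) + 2*P**2 = (P**2 + P*(-2 + 2*P)) + 2*P**2 = 3*P**2 + P*(-2 + 2*P))
n(M) = M (n(M) = 1*M = M)
(W(5) + n(-3))*(-4) = (5*(-2 + 5*5) - 3)*(-4) = (5*(-2 + 25) - 3)*(-4) = (5*23 - 3)*(-4) = (115 - 3)*(-4) = 112*(-4) = -448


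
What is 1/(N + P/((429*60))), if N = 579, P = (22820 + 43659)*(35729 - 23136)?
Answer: 25740/852073507 ≈ 3.0209e-5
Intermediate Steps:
P = 837170047 (P = 66479*12593 = 837170047)
1/(N + P/((429*60))) = 1/(579 + 837170047/((429*60))) = 1/(579 + 837170047/25740) = 1/(852073507/25740) = 25740/852073507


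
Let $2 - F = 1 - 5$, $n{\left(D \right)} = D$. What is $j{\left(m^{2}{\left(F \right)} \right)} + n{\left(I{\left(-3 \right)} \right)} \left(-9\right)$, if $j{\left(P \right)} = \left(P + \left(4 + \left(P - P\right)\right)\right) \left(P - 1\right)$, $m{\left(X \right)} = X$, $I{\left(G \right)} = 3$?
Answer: $1373$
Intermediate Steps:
$F = 6$ ($F = 2 - \left(1 - 5\right) = 2 - -4 = 2 + 4 = 6$)
$j{\left(P \right)} = \left(-1 + P\right) \left(4 + P\right)$ ($j{\left(P \right)} = \left(P + \left(4 + 0\right)\right) \left(-1 + P\right) = \left(P + 4\right) \left(-1 + P\right) = \left(4 + P\right) \left(-1 + P\right) = \left(-1 + P\right) \left(4 + P\right)$)
$j{\left(m^{2}{\left(F \right)} \right)} + n{\left(I{\left(-3 \right)} \right)} \left(-9\right) = \left(-4 + \left(6^{2}\right)^{2} + 3 \cdot 6^{2}\right) + 3 \left(-9\right) = \left(-4 + 36^{2} + 3 \cdot 36\right) - 27 = \left(-4 + 1296 + 108\right) - 27 = 1400 - 27 = 1373$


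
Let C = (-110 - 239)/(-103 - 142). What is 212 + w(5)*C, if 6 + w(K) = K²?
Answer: 58571/245 ≈ 239.07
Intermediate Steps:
w(K) = -6 + K²
C = 349/245 (C = -349/(-245) = -349*(-1/245) = 349/245 ≈ 1.4245)
212 + w(5)*C = 212 + (-6 + 5²)*(349/245) = 212 + (-6 + 25)*(349/245) = 212 + 19*(349/245) = 212 + 6631/245 = 58571/245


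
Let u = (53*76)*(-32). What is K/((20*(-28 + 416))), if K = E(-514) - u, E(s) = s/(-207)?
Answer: 13340993/803160 ≈ 16.611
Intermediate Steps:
u = -128896 (u = 4028*(-32) = -128896)
E(s) = -s/207 (E(s) = s*(-1/207) = -s/207)
K = 26681986/207 (K = -1/207*(-514) - 1*(-128896) = 514/207 + 128896 = 26681986/207 ≈ 1.2890e+5)
K/((20*(-28 + 416))) = 26681986/(207*((20*(-28 + 416)))) = 26681986/(207*((20*388))) = (26681986/207)/7760 = (26681986/207)*(1/7760) = 13340993/803160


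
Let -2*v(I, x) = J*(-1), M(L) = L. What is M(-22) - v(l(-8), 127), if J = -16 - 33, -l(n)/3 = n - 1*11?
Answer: 5/2 ≈ 2.5000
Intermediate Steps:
l(n) = 33 - 3*n (l(n) = -3*(n - 1*11) = -3*(n - 11) = -3*(-11 + n) = 33 - 3*n)
J = -49
v(I, x) = -49/2 (v(I, x) = -(-49)*(-1)/2 = -½*49 = -49/2)
M(-22) - v(l(-8), 127) = -22 - 1*(-49/2) = -22 + 49/2 = 5/2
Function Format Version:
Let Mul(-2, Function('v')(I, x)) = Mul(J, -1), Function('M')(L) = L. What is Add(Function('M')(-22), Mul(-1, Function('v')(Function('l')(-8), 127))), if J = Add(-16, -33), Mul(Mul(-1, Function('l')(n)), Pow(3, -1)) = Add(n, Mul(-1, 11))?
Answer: Rational(5, 2) ≈ 2.5000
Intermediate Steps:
Function('l')(n) = Add(33, Mul(-3, n)) (Function('l')(n) = Mul(-3, Add(n, Mul(-1, 11))) = Mul(-3, Add(n, -11)) = Mul(-3, Add(-11, n)) = Add(33, Mul(-3, n)))
J = -49
Function('v')(I, x) = Rational(-49, 2) (Function('v')(I, x) = Mul(Rational(-1, 2), Mul(-49, -1)) = Mul(Rational(-1, 2), 49) = Rational(-49, 2))
Add(Function('M')(-22), Mul(-1, Function('v')(Function('l')(-8), 127))) = Add(-22, Mul(-1, Rational(-49, 2))) = Add(-22, Rational(49, 2)) = Rational(5, 2)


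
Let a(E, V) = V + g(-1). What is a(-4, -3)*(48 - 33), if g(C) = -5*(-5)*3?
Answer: 1080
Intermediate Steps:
g(C) = 75 (g(C) = 25*3 = 75)
a(E, V) = 75 + V (a(E, V) = V + 75 = 75 + V)
a(-4, -3)*(48 - 33) = (75 - 3)*(48 - 33) = 72*15 = 1080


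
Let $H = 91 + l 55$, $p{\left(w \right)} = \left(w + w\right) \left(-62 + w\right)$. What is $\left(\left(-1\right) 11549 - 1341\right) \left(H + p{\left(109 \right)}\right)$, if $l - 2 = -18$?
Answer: $-121900730$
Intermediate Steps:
$l = -16$ ($l = 2 - 18 = -16$)
$p{\left(w \right)} = 2 w \left(-62 + w\right)$
$H = -789$ ($H = 91 - 880 = -789$)
$\left(\left(-1\right) 11549 - 1341\right) \left(H + p{\left(109 \right)}\right) = \left(\left(-1\right) 11549 - 1341\right) \left(-789 + 2 \cdot 109 \left(-62 + 109\right)\right) = \left(-11549 - 1341\right) \left(-789 + 2 \cdot 109 \cdot 47\right) = - 12890 \left(-789 + 10246\right) = \left(-12890\right) 9457 = -121900730$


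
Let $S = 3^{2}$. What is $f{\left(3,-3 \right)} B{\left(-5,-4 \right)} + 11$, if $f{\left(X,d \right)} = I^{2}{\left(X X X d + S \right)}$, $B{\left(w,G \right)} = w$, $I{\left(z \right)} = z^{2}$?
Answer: $-134369269$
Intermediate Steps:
$S = 9$
$f{\left(X,d \right)} = \left(9 + d X^{3}\right)^{4}$ ($f{\left(X,d \right)} = \left(\left(X X X d + 9\right)^{2}\right)^{2} = \left(\left(X^{2} X d + 9\right)^{2}\right)^{2} = \left(\left(X^{3} d + 9\right)^{2}\right)^{2} = \left(\left(d X^{3} + 9\right)^{2}\right)^{2} = \left(\left(9 + d X^{3}\right)^{2}\right)^{2} = \left(9 + d X^{3}\right)^{4}$)
$f{\left(3,-3 \right)} B{\left(-5,-4 \right)} + 11 = \left(9 - 3 \cdot 3^{3}\right)^{4} \left(-5\right) + 11 = \left(9 - 81\right)^{4} \left(-5\right) + 11 = \left(-72\right)^{4} \left(-5\right) + 11 = 26873856 \left(-5\right) + 11 = -134369280 + 11 = -134369269$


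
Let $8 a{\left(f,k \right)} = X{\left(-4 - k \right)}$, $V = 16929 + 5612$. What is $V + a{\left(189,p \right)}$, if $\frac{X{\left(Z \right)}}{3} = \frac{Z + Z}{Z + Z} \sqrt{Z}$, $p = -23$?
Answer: $22541 + \frac{3 \sqrt{19}}{8} \approx 22543.0$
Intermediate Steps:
$V = 22541$
$X{\left(Z \right)} = 3 \sqrt{Z}$ ($X{\left(Z \right)} = 3 \frac{Z + Z}{Z + Z} \sqrt{Z} = 3 \frac{2 Z}{2 Z} \sqrt{Z} = 3 \cdot 2 Z \frac{1}{2 Z} \sqrt{Z} = 3 \cdot 1 \sqrt{Z} = 3 \sqrt{Z}$)
$a{\left(f,k \right)} = \frac{3 \sqrt{-4 - k}}{8}$
$V + a{\left(189,p \right)} = 22541 + \frac{3 \sqrt{-4 - -23}}{8} = 22541 + \frac{3 \sqrt{-4 + 23}}{8} = 22541 + \frac{3 \sqrt{19}}{8}$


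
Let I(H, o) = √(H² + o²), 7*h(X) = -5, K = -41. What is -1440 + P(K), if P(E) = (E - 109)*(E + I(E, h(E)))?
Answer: 4710 - 150*√82394/7 ≈ -1440.9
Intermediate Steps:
h(X) = -5/7 (h(X) = (⅐)*(-5) = -5/7)
P(E) = (-109 + E)*(E + √(25/49 + E²)) (P(E) = (E - 109)*(E + √(E² + (-5/7)²)) = (-109 + E)*(E + √(E² + 25/49)) = (-109 + E)*(E + √(25/49 + E²)))
-1440 + P(K) = -1440 + ((-41)² - 109*(-41) - 109*√(25 + 49*(-41)²)/7 + (⅐)*(-41)*√(25 + 49*(-41)²)) = -1440 + (1681 + 4469 - 109*√(25 + 49*1681)/7 + (⅐)*(-41)*√(25 + 49*1681)) = -1440 + (1681 + 4469 - 109*√(25 + 82369)/7 + (⅐)*(-41)*√(25 + 82369)) = -1440 + (1681 + 4469 - 109*√82394/7 + (⅐)*(-41)*√82394) = -1440 + (1681 + 4469 - 109*√82394/7 - 41*√82394/7) = -1440 + (6150 - 150*√82394/7) = 4710 - 150*√82394/7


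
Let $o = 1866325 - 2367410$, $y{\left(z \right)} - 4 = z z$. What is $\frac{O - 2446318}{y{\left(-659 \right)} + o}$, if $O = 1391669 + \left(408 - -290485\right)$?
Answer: $\frac{190939}{16700} \approx 11.433$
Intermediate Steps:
$y{\left(z \right)} = 4 + z^{2}$ ($y{\left(z \right)} = 4 + z z = 4 + z^{2}$)
$o = -501085$
$O = 1682562$ ($O = 1391669 + \left(408 + 290485\right) = 1391669 + 290893 = 1682562$)
$\frac{O - 2446318}{y{\left(-659 \right)} + o} = \frac{1682562 - 2446318}{\left(4 + \left(-659\right)^{2}\right) - 501085} = - \frac{763756}{\left(4 + 434281\right) - 501085} = - \frac{763756}{434285 - 501085} = - \frac{763756}{-66800} = \left(-763756\right) \left(- \frac{1}{66800}\right) = \frac{190939}{16700}$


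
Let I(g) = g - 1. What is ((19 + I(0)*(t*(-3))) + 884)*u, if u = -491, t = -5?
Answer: -436008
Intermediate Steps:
I(g) = -1 + g
((19 + I(0)*(t*(-3))) + 884)*u = ((19 + (-1 + 0)*(-5*(-3))) + 884)*(-491) = ((19 - 1*15) + 884)*(-491) = ((19 - 15) + 884)*(-491) = (4 + 884)*(-491) = 888*(-491) = -436008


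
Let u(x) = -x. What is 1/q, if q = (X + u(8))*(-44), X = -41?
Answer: 1/2156 ≈ 0.00046382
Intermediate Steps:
q = 2156 (q = (-41 - 1*8)*(-44) = (-41 - 8)*(-44) = -49*(-44) = 2156)
1/q = 1/2156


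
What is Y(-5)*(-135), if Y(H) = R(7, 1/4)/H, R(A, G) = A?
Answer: 189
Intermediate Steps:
Y(H) = 7/H
Y(-5)*(-135) = (7/(-5))*(-135) = (7*(-⅕))*(-135) = -7/5*(-135) = 189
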